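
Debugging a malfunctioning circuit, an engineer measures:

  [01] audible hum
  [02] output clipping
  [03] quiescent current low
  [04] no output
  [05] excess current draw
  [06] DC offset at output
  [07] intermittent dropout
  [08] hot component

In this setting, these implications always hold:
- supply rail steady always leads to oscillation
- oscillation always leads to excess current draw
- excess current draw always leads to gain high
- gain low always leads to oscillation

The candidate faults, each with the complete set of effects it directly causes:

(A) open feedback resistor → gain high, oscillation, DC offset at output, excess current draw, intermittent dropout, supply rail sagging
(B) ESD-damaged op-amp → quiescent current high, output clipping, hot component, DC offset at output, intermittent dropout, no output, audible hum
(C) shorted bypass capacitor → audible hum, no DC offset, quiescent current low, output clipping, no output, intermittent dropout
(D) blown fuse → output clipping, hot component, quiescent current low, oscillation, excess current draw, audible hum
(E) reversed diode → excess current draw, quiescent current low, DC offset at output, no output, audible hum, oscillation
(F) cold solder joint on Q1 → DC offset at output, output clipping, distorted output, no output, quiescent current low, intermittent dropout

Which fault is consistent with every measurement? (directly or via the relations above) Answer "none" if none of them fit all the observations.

none

Per-candidate check:
(A) open feedback resistor — audible hum NO; output clipping NO; quiescent current low NO; no output NO; excess current draw yes; DC offset at output yes; intermittent dropout yes; hot component NO
(B) ESD-damaged op-amp — audible hum yes; output clipping yes; quiescent current low NO; no output yes; excess current draw NO; DC offset at output yes; intermittent dropout yes; hot component yes
(C) shorted bypass capacitor — audible hum yes; output clipping yes; quiescent current low yes; no output yes; excess current draw NO; DC offset at output NO; intermittent dropout yes; hot component NO
(D) blown fuse — audible hum yes; output clipping yes; quiescent current low yes; no output NO; excess current draw yes; DC offset at output NO; intermittent dropout NO; hot component yes
(E) reversed diode — audible hum yes; output clipping NO; quiescent current low yes; no output yes; excess current draw yes; DC offset at output yes; intermittent dropout NO; hot component NO
(F) cold solder joint on Q1 — audible hum NO; output clipping yes; quiescent current low yes; no output yes; excess current draw NO; DC offset at output yes; intermittent dropout yes; hot component NO
None of the listed candidates fits everything.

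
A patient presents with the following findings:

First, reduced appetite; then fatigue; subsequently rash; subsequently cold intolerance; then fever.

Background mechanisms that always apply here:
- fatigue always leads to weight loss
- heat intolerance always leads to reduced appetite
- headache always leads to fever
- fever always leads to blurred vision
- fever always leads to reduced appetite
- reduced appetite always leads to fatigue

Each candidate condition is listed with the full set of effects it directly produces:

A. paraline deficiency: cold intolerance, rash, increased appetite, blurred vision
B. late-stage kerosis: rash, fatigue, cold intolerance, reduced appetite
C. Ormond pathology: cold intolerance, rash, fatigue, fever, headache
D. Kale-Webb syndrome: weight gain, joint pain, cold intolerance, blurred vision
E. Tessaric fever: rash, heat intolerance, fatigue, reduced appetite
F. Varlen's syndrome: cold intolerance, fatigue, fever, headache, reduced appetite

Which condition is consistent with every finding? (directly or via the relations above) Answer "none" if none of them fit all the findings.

C

Per-candidate check:
(A) paraline deficiency — fails on reduced appetite, fatigue, fever (predicts increased appetite, not reduced appetite)
(B) late-stage kerosis — reduced appetite yes; fatigue yes; rash yes; cold intolerance yes; fever NO
(C) Ormond pathology — accounts for every observation (reduced appetite via fever → reduced appetite)
(D) Kale-Webb syndrome — does not account for reduced appetite, fatigue, rash, fever
(E) Tessaric fever — fails on cold intolerance, fever (predicts heat intolerance, not cold intolerance)
(F) Varlen's syndrome — reduced appetite yes; fatigue yes; rash NO; cold intolerance yes; fever yes
Only (C) is consistent with every observation.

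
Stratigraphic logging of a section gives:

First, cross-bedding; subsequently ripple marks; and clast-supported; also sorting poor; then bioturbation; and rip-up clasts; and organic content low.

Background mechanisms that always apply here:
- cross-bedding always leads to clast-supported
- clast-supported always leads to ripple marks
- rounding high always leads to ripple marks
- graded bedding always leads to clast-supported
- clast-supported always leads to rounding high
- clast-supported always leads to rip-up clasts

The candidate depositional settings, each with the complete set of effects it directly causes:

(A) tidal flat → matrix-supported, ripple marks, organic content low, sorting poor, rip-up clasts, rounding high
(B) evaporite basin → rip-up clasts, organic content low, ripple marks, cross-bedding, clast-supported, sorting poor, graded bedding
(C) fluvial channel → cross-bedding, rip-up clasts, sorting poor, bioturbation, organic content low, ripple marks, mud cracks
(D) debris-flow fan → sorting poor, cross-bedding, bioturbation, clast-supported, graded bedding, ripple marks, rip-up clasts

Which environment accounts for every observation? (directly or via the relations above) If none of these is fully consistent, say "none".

For each candidate, compare predicted effects to what was observed:
(A) tidal flat — cross-bedding ✗; ripple marks ✓; clast-supported ✗; sorting poor ✓; bioturbation ✗; rip-up clasts ✓; organic content low ✓
(B) evaporite basin — cross-bedding ✓; ripple marks ✓; clast-supported ✓; sorting poor ✓; bioturbation ✗; rip-up clasts ✓; organic content low ✓
(C) fluvial channel — cross-bedding ✓; ripple marks ✓; clast-supported ✓ (through cross-bedding → clast-supported); sorting poor ✓; bioturbation ✓; rip-up clasts ✓; organic content low ✓
(D) debris-flow fan — cross-bedding ✓; ripple marks ✓; clast-supported ✓; sorting poor ✓; bioturbation ✓; rip-up clasts ✓; organic content low ✗
Only (C) is consistent with every observation.

C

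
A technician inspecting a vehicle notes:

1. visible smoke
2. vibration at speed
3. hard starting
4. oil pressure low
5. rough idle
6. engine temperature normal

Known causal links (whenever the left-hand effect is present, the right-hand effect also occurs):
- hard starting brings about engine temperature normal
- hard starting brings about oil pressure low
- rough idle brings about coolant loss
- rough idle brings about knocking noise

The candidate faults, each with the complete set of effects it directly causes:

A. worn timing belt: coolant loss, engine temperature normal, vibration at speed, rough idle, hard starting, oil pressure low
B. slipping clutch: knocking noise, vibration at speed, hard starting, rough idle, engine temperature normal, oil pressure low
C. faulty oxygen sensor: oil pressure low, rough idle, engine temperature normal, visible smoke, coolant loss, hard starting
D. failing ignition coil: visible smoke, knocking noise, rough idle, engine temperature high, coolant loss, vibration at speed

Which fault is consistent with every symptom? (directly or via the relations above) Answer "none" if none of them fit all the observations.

Checking each candidate against the observations:
(A) worn timing belt — visible smoke ✗; vibration at speed ✓; hard starting ✓; oil pressure low ✓; rough idle ✓; engine temperature normal ✓
(B) slipping clutch — visible smoke ✗; vibration at speed ✓; hard starting ✓; oil pressure low ✓; rough idle ✓; engine temperature normal ✓
(C) faulty oxygen sensor — does not account for vibration at speed
(D) failing ignition coil — fails on hard starting, oil pressure low, engine temperature normal (predicts engine temperature high, not engine temperature normal)
Every candidate fails on at least one observation.

none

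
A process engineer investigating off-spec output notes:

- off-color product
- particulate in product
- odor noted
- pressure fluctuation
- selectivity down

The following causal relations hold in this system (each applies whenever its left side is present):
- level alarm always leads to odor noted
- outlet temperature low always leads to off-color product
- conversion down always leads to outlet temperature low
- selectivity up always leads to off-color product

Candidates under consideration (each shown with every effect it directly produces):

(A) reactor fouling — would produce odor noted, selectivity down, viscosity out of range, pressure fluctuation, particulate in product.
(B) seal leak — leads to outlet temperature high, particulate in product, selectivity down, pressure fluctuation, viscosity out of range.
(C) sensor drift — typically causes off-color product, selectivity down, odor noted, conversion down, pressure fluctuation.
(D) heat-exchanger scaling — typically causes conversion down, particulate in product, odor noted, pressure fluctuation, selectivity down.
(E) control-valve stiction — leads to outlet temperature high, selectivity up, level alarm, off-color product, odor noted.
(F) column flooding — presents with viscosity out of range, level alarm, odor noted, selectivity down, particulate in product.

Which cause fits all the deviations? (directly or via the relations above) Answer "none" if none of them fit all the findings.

D

Checking each candidate against the observations:
(A) reactor fouling — off-color product ✗; particulate in product ✓; odor noted ✓; pressure fluctuation ✓; selectivity down ✓
(B) seal leak — off-color product ✗; particulate in product ✓; odor noted ✗; pressure fluctuation ✓; selectivity down ✓
(C) sensor drift — off-color product ✓; particulate in product ✗; odor noted ✓; pressure fluctuation ✓; selectivity down ✓
(D) heat-exchanger scaling — off-color product ✓ (by conversion down → outlet temperature low → off-color product); particulate in product ✓; odor noted ✓; pressure fluctuation ✓; selectivity down ✓
(E) control-valve stiction — off-color product ✓; particulate in product ✗; odor noted ✓; pressure fluctuation ✗; selectivity down ✗
(F) column flooding — does not account for off-color product, pressure fluctuation
(D) is the only candidate with no mismatches.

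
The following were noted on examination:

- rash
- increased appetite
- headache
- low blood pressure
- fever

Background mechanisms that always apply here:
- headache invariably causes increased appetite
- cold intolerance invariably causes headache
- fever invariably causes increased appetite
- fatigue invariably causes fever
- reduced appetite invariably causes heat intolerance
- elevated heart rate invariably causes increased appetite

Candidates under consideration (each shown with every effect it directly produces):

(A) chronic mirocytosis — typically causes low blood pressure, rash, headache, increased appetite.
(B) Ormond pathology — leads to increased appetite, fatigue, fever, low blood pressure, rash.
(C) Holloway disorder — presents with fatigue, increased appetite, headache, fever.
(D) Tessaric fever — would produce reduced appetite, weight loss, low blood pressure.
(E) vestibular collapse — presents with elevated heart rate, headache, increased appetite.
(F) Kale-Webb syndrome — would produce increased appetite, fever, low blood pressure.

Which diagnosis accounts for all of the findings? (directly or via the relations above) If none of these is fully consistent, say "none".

Per-candidate check:
(A) chronic mirocytosis — rash +; increased appetite +; headache +; low blood pressure +; fever -
(B) Ormond pathology — rash +; increased appetite +; headache -; low blood pressure +; fever +
(C) Holloway disorder — does not account for rash, low blood pressure
(D) Tessaric fever — rash -; increased appetite -; headache -; low blood pressure +; fever -
(E) vestibular collapse — rash -; increased appetite +; headache +; low blood pressure -; fever -
(F) Kale-Webb syndrome — does not account for rash, headache
Every candidate fails on at least one observation.

none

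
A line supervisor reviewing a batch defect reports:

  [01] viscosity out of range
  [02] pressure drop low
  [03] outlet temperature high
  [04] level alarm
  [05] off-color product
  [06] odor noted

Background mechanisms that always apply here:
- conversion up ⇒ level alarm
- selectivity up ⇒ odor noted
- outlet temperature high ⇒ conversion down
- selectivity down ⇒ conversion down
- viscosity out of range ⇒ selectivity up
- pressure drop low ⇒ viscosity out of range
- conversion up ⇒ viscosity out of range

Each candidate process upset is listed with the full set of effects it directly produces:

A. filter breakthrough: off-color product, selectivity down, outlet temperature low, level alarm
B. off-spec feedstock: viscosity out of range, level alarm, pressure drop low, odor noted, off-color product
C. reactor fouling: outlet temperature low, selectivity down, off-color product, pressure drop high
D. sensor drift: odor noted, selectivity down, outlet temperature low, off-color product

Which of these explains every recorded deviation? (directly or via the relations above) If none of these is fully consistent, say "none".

none

Checking each candidate against the observations:
(A) filter breakthrough — fails on viscosity out of range, pressure drop low, outlet temperature high, odor noted (predicts outlet temperature low, not outlet temperature high)
(B) off-spec feedstock — viscosity out of range match; pressure drop low match; outlet temperature high miss; level alarm match; off-color product match; odor noted match
(C) reactor fouling — viscosity out of range miss; pressure drop low miss; outlet temperature high miss; level alarm miss; off-color product match; odor noted miss
(D) sensor drift — fails on viscosity out of range, pressure drop low, outlet temperature high, level alarm (predicts outlet temperature low, not outlet temperature high)
None of the listed candidates fits everything.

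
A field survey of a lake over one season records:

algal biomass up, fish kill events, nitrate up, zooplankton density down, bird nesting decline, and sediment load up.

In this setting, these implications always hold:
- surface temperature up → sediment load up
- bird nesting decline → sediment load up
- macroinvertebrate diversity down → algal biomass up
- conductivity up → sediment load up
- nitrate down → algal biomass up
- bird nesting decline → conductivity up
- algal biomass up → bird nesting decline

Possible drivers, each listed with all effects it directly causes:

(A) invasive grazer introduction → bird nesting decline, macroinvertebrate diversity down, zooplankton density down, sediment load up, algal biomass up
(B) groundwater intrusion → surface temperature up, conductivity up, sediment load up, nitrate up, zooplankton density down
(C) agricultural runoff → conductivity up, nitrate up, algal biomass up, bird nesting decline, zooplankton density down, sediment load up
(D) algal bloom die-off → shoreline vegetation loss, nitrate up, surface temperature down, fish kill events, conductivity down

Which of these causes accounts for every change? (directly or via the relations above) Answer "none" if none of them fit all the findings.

none

Per-candidate check:
(A) invasive grazer introduction — does not account for fish kill events, nitrate up
(B) groundwater intrusion — does not account for algal biomass up, fish kill events, bird nesting decline
(C) agricultural runoff — algal biomass up +; fish kill events -; nitrate up +; zooplankton density down +; bird nesting decline +; sediment load up +
(D) algal bloom die-off — does not account for algal biomass up, zooplankton density down, bird nesting decline, sediment load up
Every candidate fails on at least one observation.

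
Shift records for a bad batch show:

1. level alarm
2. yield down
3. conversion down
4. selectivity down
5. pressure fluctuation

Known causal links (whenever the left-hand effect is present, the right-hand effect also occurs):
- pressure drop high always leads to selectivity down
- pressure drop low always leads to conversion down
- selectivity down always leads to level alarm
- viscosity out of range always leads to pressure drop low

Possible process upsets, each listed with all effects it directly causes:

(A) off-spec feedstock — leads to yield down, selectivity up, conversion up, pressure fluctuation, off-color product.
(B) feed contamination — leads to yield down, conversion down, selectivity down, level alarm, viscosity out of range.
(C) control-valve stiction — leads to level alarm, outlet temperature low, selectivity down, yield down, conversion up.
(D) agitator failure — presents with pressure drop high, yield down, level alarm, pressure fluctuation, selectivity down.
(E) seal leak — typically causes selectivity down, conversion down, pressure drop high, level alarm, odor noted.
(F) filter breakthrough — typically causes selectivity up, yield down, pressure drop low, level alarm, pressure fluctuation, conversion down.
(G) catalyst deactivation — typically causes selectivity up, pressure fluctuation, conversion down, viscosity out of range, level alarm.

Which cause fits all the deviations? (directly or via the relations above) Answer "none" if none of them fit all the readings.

For each candidate, compare predicted effects to what was observed:
(A) off-spec feedstock — level alarm miss; yield down match; conversion down miss; selectivity down miss; pressure fluctuation match
(B) feed contamination — does not account for pressure fluctuation
(C) control-valve stiction — fails on conversion down, pressure fluctuation (predicts conversion up, not conversion down)
(D) agitator failure — does not account for conversion down
(E) seal leak — level alarm match; yield down miss; conversion down match; selectivity down match; pressure fluctuation miss
(F) filter breakthrough — level alarm match; yield down match; conversion down match; selectivity down miss; pressure fluctuation match
(G) catalyst deactivation — fails on yield down, selectivity down (predicts selectivity up, not selectivity down)
Every candidate fails on at least one observation.

none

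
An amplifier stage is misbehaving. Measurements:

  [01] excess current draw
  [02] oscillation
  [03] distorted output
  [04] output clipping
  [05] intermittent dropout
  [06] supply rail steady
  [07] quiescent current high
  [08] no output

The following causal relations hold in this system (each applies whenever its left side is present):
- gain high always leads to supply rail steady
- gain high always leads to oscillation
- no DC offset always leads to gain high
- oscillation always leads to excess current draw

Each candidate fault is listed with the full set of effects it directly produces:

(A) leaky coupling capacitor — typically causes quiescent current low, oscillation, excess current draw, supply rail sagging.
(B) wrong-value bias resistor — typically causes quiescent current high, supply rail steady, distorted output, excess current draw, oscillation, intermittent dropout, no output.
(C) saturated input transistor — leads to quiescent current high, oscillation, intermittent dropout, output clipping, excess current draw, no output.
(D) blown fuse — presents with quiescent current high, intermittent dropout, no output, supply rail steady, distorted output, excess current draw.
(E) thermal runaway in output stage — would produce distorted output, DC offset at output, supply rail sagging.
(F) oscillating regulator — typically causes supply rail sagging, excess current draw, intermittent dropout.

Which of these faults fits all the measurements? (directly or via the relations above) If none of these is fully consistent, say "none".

Checking each candidate against the observations:
(A) leaky coupling capacitor — fails on distorted output, output clipping, intermittent dropout, supply rail steady, quiescent current high, no output (predicts supply rail sagging, not supply rail steady; predicts quiescent current low, not quiescent current high)
(B) wrong-value bias resistor — excess current draw +; oscillation +; distorted output +; output clipping -; intermittent dropout +; supply rail steady +; quiescent current high +; no output +
(C) saturated input transistor — excess current draw +; oscillation +; distorted output -; output clipping +; intermittent dropout +; supply rail steady -; quiescent current high +; no output +
(D) blown fuse — excess current draw +; oscillation -; distorted output +; output clipping -; intermittent dropout +; supply rail steady +; quiescent current high +; no output +
(E) thermal runaway in output stage — fails on excess current draw, oscillation, output clipping, intermittent dropout, supply rail steady, quiescent current high, no output (predicts supply rail sagging, not supply rail steady)
(F) oscillating regulator — fails on oscillation, distorted output, output clipping, supply rail steady, quiescent current high, no output (predicts supply rail sagging, not supply rail steady)
Every candidate fails on at least one observation.

none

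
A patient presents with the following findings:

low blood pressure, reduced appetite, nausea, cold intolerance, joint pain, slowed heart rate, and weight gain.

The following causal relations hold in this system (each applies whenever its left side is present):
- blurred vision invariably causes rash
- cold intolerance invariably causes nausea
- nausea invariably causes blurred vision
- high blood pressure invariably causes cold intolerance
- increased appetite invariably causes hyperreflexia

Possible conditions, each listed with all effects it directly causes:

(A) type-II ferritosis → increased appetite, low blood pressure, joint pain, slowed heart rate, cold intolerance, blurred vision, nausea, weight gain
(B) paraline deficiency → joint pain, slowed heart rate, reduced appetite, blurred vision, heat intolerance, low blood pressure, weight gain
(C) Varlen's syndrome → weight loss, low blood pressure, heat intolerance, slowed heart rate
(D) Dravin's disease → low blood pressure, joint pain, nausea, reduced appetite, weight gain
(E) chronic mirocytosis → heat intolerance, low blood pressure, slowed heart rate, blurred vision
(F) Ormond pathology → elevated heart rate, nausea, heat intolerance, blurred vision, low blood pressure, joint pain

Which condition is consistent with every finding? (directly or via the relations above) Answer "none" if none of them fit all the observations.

none

Per-candidate check:
(A) type-II ferritosis — low blood pressure ✓; reduced appetite ✗; nausea ✓; cold intolerance ✓; joint pain ✓; slowed heart rate ✓; weight gain ✓
(B) paraline deficiency — low blood pressure ✓; reduced appetite ✓; nausea ✗; cold intolerance ✗; joint pain ✓; slowed heart rate ✓; weight gain ✓
(C) Varlen's syndrome — low blood pressure ✓; reduced appetite ✗; nausea ✗; cold intolerance ✗; joint pain ✗; slowed heart rate ✓; weight gain ✗
(D) Dravin's disease — does not account for cold intolerance, slowed heart rate
(E) chronic mirocytosis — fails on reduced appetite, nausea, cold intolerance, joint pain, weight gain (predicts heat intolerance, not cold intolerance)
(F) Ormond pathology — low blood pressure ✓; reduced appetite ✗; nausea ✓; cold intolerance ✗; joint pain ✓; slowed heart rate ✗; weight gain ✗
Every candidate fails on at least one observation.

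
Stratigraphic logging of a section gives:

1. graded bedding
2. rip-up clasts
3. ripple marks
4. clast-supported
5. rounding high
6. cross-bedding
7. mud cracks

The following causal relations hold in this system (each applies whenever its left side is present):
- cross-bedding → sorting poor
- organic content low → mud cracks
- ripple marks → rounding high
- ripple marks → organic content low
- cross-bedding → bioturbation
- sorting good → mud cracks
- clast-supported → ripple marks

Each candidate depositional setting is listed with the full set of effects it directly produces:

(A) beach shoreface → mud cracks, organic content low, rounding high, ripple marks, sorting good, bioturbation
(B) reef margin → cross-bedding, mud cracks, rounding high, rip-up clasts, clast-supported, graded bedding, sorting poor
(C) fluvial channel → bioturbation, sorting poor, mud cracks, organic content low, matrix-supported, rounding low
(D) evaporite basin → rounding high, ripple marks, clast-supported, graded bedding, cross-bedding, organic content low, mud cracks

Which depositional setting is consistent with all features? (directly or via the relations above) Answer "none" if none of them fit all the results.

B

Testing each hypothesis:
(A) beach shoreface — graded bedding NO; rip-up clasts NO; ripple marks yes; clast-supported NO; rounding high yes; cross-bedding NO; mud cracks yes
(B) reef margin — graded bedding yes; rip-up clasts yes; ripple marks yes (via clast-supported → ripple marks); clast-supported yes; rounding high yes; cross-bedding yes; mud cracks yes
(C) fluvial channel — graded bedding NO; rip-up clasts NO; ripple marks NO; clast-supported NO; rounding high NO; cross-bedding NO; mud cracks yes
(D) evaporite basin — graded bedding yes; rip-up clasts NO; ripple marks yes; clast-supported yes; rounding high yes; cross-bedding yes; mud cracks yes
(B) is the only candidate with no mismatches.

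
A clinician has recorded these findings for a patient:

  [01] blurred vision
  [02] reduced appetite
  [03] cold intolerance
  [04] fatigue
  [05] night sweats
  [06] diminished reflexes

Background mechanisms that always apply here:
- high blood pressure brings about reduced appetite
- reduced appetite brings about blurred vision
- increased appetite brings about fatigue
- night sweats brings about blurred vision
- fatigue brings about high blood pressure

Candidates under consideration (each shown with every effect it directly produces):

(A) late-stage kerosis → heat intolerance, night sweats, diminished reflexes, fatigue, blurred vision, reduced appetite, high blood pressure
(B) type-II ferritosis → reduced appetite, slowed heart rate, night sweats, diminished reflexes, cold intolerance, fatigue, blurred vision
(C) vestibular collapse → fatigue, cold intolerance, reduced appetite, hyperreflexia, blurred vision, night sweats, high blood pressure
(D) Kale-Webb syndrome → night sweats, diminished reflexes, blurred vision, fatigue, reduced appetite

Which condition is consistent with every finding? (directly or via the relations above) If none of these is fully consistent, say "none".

Checking each candidate against the observations:
(A) late-stage kerosis — fails on cold intolerance (predicts heat intolerance, not cold intolerance)
(B) type-II ferritosis — accounts for every observation
(C) vestibular collapse — blurred vision match; reduced appetite match; cold intolerance match; fatigue match; night sweats match; diminished reflexes miss
(D) Kale-Webb syndrome — does not account for cold intolerance
Only (B) is consistent with every observation.

B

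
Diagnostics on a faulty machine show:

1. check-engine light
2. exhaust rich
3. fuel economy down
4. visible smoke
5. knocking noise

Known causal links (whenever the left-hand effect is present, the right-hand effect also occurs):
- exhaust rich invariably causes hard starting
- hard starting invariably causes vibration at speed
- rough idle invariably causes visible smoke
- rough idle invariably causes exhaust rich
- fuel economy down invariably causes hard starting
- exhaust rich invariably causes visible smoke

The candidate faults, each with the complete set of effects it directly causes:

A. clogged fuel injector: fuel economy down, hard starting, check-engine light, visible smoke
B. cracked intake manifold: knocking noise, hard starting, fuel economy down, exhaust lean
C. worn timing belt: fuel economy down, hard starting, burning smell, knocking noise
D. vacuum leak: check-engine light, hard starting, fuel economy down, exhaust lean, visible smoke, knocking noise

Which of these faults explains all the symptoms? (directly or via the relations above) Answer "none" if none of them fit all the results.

For each candidate, compare predicted effects to what was observed:
(A) clogged fuel injector — check-engine light +; exhaust rich -; fuel economy down +; visible smoke +; knocking noise -
(B) cracked intake manifold — check-engine light -; exhaust rich -; fuel economy down +; visible smoke -; knocking noise +
(C) worn timing belt — does not account for check-engine light, exhaust rich, visible smoke
(D) vacuum leak — fails on exhaust rich (predicts exhaust lean, not exhaust rich)
None of the listed candidates fits everything.

none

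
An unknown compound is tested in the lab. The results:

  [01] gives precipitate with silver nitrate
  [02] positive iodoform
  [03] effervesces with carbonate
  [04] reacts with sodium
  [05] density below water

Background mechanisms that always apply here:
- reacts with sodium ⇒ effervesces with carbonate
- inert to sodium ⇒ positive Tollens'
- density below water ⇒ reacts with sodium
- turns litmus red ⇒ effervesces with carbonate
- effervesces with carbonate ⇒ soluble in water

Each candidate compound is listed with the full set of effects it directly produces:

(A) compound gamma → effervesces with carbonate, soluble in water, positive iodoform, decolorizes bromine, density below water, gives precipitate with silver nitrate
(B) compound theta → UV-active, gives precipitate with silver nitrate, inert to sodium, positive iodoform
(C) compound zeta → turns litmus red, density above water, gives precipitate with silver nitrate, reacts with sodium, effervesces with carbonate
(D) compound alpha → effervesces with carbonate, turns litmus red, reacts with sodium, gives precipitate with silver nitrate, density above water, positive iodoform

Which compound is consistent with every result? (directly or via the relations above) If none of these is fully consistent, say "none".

Per-candidate check:
(A) compound gamma — gives precipitate with silver nitrate ✓; positive iodoform ✓; effervesces with carbonate ✓; reacts with sodium ✓ (through density below water → reacts with sodium); density below water ✓
(B) compound theta — gives precipitate with silver nitrate ✓; positive iodoform ✓; effervesces with carbonate ✗; reacts with sodium ✗; density below water ✗
(C) compound zeta — gives precipitate with silver nitrate ✓; positive iodoform ✗; effervesces with carbonate ✓; reacts with sodium ✓; density below water ✗
(D) compound alpha — fails on density below water (predicts density above water, not density below water)
Only (A) is consistent with every observation.

A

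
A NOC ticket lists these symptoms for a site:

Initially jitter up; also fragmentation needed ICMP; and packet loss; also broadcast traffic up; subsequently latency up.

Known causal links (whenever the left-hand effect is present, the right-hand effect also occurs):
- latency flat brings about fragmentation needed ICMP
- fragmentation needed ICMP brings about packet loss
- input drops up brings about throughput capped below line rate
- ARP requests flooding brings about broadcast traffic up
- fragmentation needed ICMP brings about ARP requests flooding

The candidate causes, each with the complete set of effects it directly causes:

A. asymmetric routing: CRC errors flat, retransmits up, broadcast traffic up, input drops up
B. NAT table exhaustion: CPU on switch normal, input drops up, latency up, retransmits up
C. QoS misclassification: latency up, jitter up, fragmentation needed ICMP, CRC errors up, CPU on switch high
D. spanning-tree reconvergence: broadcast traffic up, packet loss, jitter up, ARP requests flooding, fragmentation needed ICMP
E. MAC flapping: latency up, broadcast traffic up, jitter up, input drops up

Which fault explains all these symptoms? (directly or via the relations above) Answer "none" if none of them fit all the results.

C

For each candidate, compare predicted effects to what was observed:
(A) asymmetric routing — jitter up miss; fragmentation needed ICMP miss; packet loss miss; broadcast traffic up match; latency up miss
(B) NAT table exhaustion — does not account for jitter up, fragmentation needed ICMP, packet loss, broadcast traffic up
(C) QoS misclassification — jitter up match; fragmentation needed ICMP match; packet loss match (through fragmentation needed ICMP → packet loss); broadcast traffic up match (through fragmentation needed ICMP → ARP requests flooding → broadcast traffic up); latency up match
(D) spanning-tree reconvergence — jitter up match; fragmentation needed ICMP match; packet loss match; broadcast traffic up match; latency up miss
(E) MAC flapping — does not account for fragmentation needed ICMP, packet loss
(C) is the only candidate with no mismatches.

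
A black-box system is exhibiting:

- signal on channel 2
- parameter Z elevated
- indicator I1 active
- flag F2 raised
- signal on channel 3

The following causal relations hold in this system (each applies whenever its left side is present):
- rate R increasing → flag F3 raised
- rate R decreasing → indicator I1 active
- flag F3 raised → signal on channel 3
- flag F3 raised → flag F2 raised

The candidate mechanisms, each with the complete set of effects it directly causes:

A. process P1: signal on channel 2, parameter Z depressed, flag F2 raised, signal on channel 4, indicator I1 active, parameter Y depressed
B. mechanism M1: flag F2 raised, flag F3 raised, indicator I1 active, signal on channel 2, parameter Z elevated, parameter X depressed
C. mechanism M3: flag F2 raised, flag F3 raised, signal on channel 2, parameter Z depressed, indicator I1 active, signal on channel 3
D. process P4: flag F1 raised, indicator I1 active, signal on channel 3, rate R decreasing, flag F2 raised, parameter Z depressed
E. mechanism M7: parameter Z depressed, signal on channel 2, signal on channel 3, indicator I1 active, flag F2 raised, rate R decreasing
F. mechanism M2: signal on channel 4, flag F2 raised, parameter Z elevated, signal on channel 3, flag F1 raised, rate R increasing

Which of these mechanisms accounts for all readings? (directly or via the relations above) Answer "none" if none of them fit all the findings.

Testing each hypothesis:
(A) process P1 — fails on parameter Z elevated, signal on channel 3 (predicts parameter Z depressed, not parameter Z elevated)
(B) mechanism M1 — accounts for every observation (signal on channel 3 via flag F3 raised → signal on channel 3)
(C) mechanism M3 — signal on channel 2 yes; parameter Z elevated NO; indicator I1 active yes; flag F2 raised yes; signal on channel 3 yes
(D) process P4 — signal on channel 2 NO; parameter Z elevated NO; indicator I1 active yes; flag F2 raised yes; signal on channel 3 yes
(E) mechanism M7 — signal on channel 2 yes; parameter Z elevated NO; indicator I1 active yes; flag F2 raised yes; signal on channel 3 yes
(F) mechanism M2 — signal on channel 2 NO; parameter Z elevated yes; indicator I1 active NO; flag F2 raised yes; signal on channel 3 yes
(B) is the only candidate with no mismatches.

B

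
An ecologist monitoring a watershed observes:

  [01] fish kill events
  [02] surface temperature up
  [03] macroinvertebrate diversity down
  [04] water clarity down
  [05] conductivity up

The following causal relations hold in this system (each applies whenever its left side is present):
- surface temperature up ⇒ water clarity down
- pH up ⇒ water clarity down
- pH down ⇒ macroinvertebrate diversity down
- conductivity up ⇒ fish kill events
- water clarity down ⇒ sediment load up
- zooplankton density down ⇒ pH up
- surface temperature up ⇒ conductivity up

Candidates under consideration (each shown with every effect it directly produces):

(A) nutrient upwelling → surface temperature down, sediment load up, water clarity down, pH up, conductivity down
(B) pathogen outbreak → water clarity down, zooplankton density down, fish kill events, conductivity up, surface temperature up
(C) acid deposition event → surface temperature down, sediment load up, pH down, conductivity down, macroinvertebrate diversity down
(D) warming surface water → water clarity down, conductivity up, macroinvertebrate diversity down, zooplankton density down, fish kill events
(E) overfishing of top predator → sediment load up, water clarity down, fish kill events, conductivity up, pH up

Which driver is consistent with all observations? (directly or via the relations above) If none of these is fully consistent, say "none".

Checking each candidate against the observations:
(A) nutrient upwelling — fails on fish kill events, surface temperature up, macroinvertebrate diversity down, conductivity up (predicts surface temperature down, not surface temperature up; predicts conductivity down, not conductivity up)
(B) pathogen outbreak — fish kill events +; surface temperature up +; macroinvertebrate diversity down -; water clarity down +; conductivity up +
(C) acid deposition event — fish kill events -; surface temperature up -; macroinvertebrate diversity down +; water clarity down -; conductivity up -
(D) warming surface water — fish kill events +; surface temperature up -; macroinvertebrate diversity down +; water clarity down +; conductivity up +
(E) overfishing of top predator — fish kill events +; surface temperature up -; macroinvertebrate diversity down -; water clarity down +; conductivity up +
None of the listed candidates fits everything.

none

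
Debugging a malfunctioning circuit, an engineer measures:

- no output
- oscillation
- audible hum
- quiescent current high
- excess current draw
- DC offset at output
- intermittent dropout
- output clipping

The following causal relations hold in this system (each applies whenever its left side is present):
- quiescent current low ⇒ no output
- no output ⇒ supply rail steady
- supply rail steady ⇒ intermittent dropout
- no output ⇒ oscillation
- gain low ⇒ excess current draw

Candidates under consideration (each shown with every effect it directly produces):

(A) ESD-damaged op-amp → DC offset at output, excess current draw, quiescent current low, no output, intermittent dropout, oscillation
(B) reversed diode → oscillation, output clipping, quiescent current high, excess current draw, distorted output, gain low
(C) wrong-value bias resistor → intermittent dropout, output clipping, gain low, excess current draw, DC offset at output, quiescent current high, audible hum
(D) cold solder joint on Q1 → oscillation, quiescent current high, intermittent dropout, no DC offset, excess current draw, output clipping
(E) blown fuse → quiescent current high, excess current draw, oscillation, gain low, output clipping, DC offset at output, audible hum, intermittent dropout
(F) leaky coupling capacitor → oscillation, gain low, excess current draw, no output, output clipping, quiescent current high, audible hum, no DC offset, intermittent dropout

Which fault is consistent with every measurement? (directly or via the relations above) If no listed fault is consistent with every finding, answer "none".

Testing each hypothesis:
(A) ESD-damaged op-amp — no output ✓; oscillation ✓; audible hum ✗; quiescent current high ✗; excess current draw ✓; DC offset at output ✓; intermittent dropout ✓; output clipping ✗
(B) reversed diode — no output ✗; oscillation ✓; audible hum ✗; quiescent current high ✓; excess current draw ✓; DC offset at output ✗; intermittent dropout ✗; output clipping ✓
(C) wrong-value bias resistor — no output ✗; oscillation ✗; audible hum ✓; quiescent current high ✓; excess current draw ✓; DC offset at output ✓; intermittent dropout ✓; output clipping ✓
(D) cold solder joint on Q1 — no output ✗; oscillation ✓; audible hum ✗; quiescent current high ✓; excess current draw ✓; DC offset at output ✗; intermittent dropout ✓; output clipping ✓
(E) blown fuse — does not account for no output
(F) leaky coupling capacitor — no output ✓; oscillation ✓; audible hum ✓; quiescent current high ✓; excess current draw ✓; DC offset at output ✗; intermittent dropout ✓; output clipping ✓
Every candidate fails on at least one observation.

none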